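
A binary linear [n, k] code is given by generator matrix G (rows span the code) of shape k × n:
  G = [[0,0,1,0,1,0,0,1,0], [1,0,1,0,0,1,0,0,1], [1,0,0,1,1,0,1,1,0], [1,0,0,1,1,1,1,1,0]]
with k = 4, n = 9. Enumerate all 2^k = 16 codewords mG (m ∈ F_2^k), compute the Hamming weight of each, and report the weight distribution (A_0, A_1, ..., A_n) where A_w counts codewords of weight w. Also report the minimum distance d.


Weight distribution: A_0 = 1, A_1 = 1, A_3 = 3, A_4 = 5, A_5 = 3, A_6 = 2, A_7 = 1. Minimum distance d = 1.

Enumerate all 2^4 = 16 messages m ∈ F_2^4.
For each, compute codeword c = mG in F_2^9, then tally its weight.
  m = 0000 → c = 000000000, weight = 0.
  m = 1000 → c = 001010010, weight = 3.
  m = 0100 → c = 101001001, weight = 4.
  m = 1100 → c = 100011011, weight = 5.
  m = 0010 → c = 100110110, weight = 5.
  m = 1010 → c = 101100100, weight = 4.
  m = 0110 → c = 001111111, weight = 7.
  m = 1110 → c = 000101101, weight = 4.
  m = 0001 → c = 100111110, weight = 6.
  m = 1001 → c = 101101100, weight = 5.
  m = 0101 → c = 001110111, weight = 6.
  m = 1101 → c = 000100101, weight = 3.
  m = 0011 → c = 000001000, weight = 1.
  m = 1011 → c = 001011010, weight = 4.
  m = 0111 → c = 101000001, weight = 3.
  m = 1111 → c = 100010011, weight = 4.
Tally weights:
  weight 0: 1 codewords.
  weight 1: 1 codewords.
  weight 3: 3 codewords.
  weight 4: 5 codewords.
  weight 5: 3 codewords.
  weight 6: 2 codewords.
  weight 7: 1 codewords.
Minimum distance d = smallest w > 0 with A_w > 0 = 1.
Sanity: Σ A_w = 16 = 2^4 = 16 ✓.


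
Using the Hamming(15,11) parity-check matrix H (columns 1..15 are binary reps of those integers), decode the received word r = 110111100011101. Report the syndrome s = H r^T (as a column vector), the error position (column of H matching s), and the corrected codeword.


s = (0, 1, 1, 0)^T, error position = 6, corrected codeword c = 110110100011101

Compute s = H r^T mod 2 one row at a time:
  s_1 = 0 + 0 + 0 + 1 + 1 + 1 + 0 + 1 = 4 ≡ 0 (mod 2).
  s_2 = 1 + 1 + 1 + 1 + 1 + 1 + 0 + 1 = 7 ≡ 1 (mod 2).
  s_3 = 1 + 0 + 1 + 1 + 0 + 1 + 0 + 1 = 5 ≡ 1 (mod 2).
  s_4 = 1 + 0 + 1 + 1 + 0 + 1 + 1 + 1 = 6 ≡ 0 (mod 2).
s = (0, 1, 1, 0)^T — this equals column 6 of H (binary 0110), so error is at position 6.
Correct: flip bit 6 of r = 110111100011101 to get c = 110110100011101.


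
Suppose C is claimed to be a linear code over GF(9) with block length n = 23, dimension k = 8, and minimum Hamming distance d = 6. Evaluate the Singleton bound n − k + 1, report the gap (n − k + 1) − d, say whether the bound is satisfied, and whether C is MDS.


Singleton RHS = n − k + 1 = 16, slack = 10, bound satisfied, not MDS.

Singleton bound: d ≤ n − k + 1.
Here n = 23, k = 8, so n − k + 1 = 16.
Given d = 6, check d ≤ 16: YES.
Slack = (n − k + 1) − d = 10.
The code is NOT MDS (slack = 10 > 0).
Description: the claimed parameters are [23, 8, 6]_9; such a code would be non-MDS.


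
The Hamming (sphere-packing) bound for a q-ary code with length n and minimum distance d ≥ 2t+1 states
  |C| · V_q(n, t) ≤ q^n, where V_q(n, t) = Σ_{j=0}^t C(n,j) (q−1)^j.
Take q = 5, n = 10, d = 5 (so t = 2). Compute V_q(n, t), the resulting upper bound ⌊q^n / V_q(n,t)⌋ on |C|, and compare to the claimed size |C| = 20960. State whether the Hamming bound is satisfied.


V_q(n, t) = 761, q^n = 9765625, Hamming bound = 12832, |C| = 20960 > bound (violated).

Step 1: Compute V_q(n, t) = Σ_{j=0}^2 C(n, j) (q−1)^j.
  j = 0: C(10,0)·(4)^0 = 1·1 = 1.
  j = 1: C(10,1)·(4)^1 = 10·4 = 40.
  j = 2: C(10,2)·(4)^2 = 45·16 = 720.
  V_q(n, t) = 1 + 40 + 720 = 761.
Step 2: q^n = 5^10 = 9765625.
Step 3: Hamming bound ⌊q^n / V_q(n,t)⌋ = ⌊9765625/761⌋ = 12832.
Step 4: Compare |C| = 20960 to 12832: violated.
The claimed |C| lies above the Hamming bound, so no 5-ary code of length 10 with d ≥ 5 can have 20960 codewords.


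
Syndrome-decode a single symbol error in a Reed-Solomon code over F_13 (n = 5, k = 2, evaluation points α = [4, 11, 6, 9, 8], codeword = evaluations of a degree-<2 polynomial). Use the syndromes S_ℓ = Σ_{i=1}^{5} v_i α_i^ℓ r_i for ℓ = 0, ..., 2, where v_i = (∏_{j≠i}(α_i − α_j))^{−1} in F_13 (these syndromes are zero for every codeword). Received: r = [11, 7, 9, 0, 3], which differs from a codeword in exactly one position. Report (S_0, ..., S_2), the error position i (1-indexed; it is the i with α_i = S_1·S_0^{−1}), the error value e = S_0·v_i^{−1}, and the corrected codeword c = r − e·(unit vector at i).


S = (5, 7, 2), error at position 1, error magnitude e = 9, c = [2, 7, 9, 0, 3].

Step 1: column multipliers v_i = (∏_{j≠i}(α_i − α_j))^{−1} mod 13.
  i = 1 (α = 4): (4−11)(4−6)(4−9)(4−8) = (−7)·(−2)·(−5)·(−4) = 280 ≡ 7, so v_1 = 7^{−1} = 2 (mod 13).
  i = 2 (α = 11): (11−4)(11−6)(11−9)(11−8) = 7·5·2·3 = 210 ≡ 2, so v_2 = 2^{−1} = 7 (mod 13).
  i = 3 (α = 6): (6−4)(6−11)(6−9)(6−8) = 2·(−5)·(−3)·(−2) = −60 ≡ 5, so v_3 = 5^{−1} = 8 (mod 13).
  i = 4 (α = 9): (9−4)(9−11)(9−6)(9−8) = 5·(−2)·3·1 = −30 ≡ 9, so v_4 = 9^{−1} = 3 (mod 13).
  i = 5 (α = 8): (8−4)(8−11)(8−6)(8−9) = 4·(−3)·2·(−1) = 24 ≡ 11, so v_5 = 11^{−1} = 6 (mod 13).
  v = [2, 7, 8, 3, 6].
Step 2: syndromes of r = [11, 7, 9, 0, 3] (all sums mod 13).
  S_0 = Σ v_i r_i = 2·11 + 7·7 + 8·9 + 3·0 + 6·3 = 161 ≡ 5.
  S_1 = Σ v_i α_i r_i = 2·4·11 + 7·11·7 + 8·6·9 + 3·9·0 + 6·8·3 = 1203 ≡ 7.
  α_i^2 mod 13 = [3, 4, 10, 3, 12].
  S_2 = Σ v_i α_i^2 r_i = 2·3·11 + 7·4·7 + 8·10·9 + 3·3·0 + 6·12·3 = 1198 ≡ 2.
  S = (5, 7, 2) ≠ 0, so r is not a codeword (an error is present).
Step 3: locate the error. For a single error e at position i, S_ℓ = v_i·e·α_i^ℓ, so α_err = S_1/S_0.
  S_0^{−1} = 5^{−1} = 8 (mod 13), so α_err = 7·8 = 56 ≡ 4 = α_1. Error position i = 1.
  Consistency check: S_2/S_1 = 2·2 = 4 ≡ 4 = α_err ✓ (single-error assumption holds).
Step 4: error magnitude e = S_0/v_1 = S_0·∏_{j≠1}(α_1 − α_j) = 5·7 = 35 ≡ 9 (mod 13).
Step 5: correct position 1: c_1 = r_1 − e = 11 − 9 ≡ 2 (mod 13). Hence c = [2, 7, 9, 0, 3].
  Check: interpolating c through the α_i gives m(x) = 1 + 10·x (degree < 2) with m(α_i) = c_i for every i, so c is indeed a codeword.


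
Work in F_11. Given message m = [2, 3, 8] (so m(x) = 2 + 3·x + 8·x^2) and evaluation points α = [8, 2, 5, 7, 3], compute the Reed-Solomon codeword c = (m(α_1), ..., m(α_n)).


c = [10, 7, 8, 8, 6]

Message polynomial: m(x) = 2 + 3·x + 8·x^2 (mod 11).
For each evaluation point α_i, compute m(α_i) mod 11:
  α_1 = 8: Horner steps 8 → 1 → 10, so m(8) = 10.
  α_2 = 2: Horner steps 8 → 8 → 7, so m(2) = 7.
  α_3 = 5: Horner steps 8 → 10 → 8, so m(5) = 8.
  α_4 = 7: Horner steps 8 → 4 → 8, so m(7) = 8.
  α_5 = 3: Horner steps 8 → 5 → 6, so m(3) = 6.
Codeword c = [10, 7, 8, 8, 6] ∈ F_11^5.


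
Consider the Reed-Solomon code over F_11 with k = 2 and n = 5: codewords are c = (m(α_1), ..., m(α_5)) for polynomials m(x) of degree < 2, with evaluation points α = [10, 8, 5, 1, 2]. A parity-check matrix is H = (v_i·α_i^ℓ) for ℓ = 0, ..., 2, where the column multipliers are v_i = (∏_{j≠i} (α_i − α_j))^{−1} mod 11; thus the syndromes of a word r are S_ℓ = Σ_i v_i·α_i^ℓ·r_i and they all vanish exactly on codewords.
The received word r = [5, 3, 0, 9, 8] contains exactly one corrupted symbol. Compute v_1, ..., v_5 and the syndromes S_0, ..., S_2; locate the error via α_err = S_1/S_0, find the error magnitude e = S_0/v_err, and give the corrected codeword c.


S = (9, 9, 9), error at position 4, error magnitude e = 2, c = [5, 3, 0, 7, 8].

Step 1: column multipliers v_i = (∏_{j≠i}(α_i − α_j))^{−1} mod 11.
  i = 1 (α = 10): (10−8)(10−5)(10−1)(10−2) = 2·5·9·8 = 720 ≡ 5, so v_1 = 5^{−1} = 9 (mod 11).
  i = 2 (α = 8): (8−10)(8−5)(8−1)(8−2) = (−2)·3·7·6 = −252 ≡ 1, so v_2 = 1^{−1} = 1 (mod 11).
  i = 3 (α = 5): (5−10)(5−8)(5−1)(5−2) = (−5)·(−3)·4·3 = 180 ≡ 4, so v_3 = 4^{−1} = 3 (mod 11).
  i = 4 (α = 1): (1−10)(1−8)(1−5)(1−2) = (−9)·(−7)·(−4)·(−1) = 252 ≡ 10, so v_4 = 10^{−1} = 10 (mod 11).
  i = 5 (α = 2): (2−10)(2−8)(2−5)(2−1) = (−8)·(−6)·(−3)·1 = −144 ≡ 10, so v_5 = 10^{−1} = 10 (mod 11).
  v = [9, 1, 3, 10, 10].
Step 2: syndromes of r = [5, 3, 0, 9, 8] (all sums mod 11).
  S_0 = Σ v_i r_i = 9·5 + 1·3 + 3·0 + 10·9 + 10·8 = 218 ≡ 9.
  S_1 = Σ v_i α_i r_i = 9·10·5 + 1·8·3 + 3·5·0 + 10·1·9 + 10·2·8 = 724 ≡ 9.
  α_i^2 mod 11 = [1, 9, 3, 1, 4].
  S_2 = Σ v_i α_i^2 r_i = 9·1·5 + 1·9·3 + 3·3·0 + 10·1·9 + 10·4·8 = 482 ≡ 9.
  S = (9, 9, 9) ≠ 0, so r is not a codeword (an error is present).
Step 3: locate the error. For a single error e at position i, S_ℓ = v_i·e·α_i^ℓ, so α_err = S_1/S_0.
  S_0^{−1} = 9^{−1} = 5 (mod 11), so α_err = 9·5 = 45 ≡ 1 = α_4. Error position i = 4.
  Consistency check: S_2/S_1 = 9·5 = 45 ≡ 1 = α_err ✓ (single-error assumption holds).
Step 4: error magnitude e = S_0/v_4 = S_0·∏_{j≠4}(α_4 − α_j) = 9·10 = 90 ≡ 2 (mod 11).
Step 5: correct position 4: c_4 = r_4 − e = 9 − 2 ≡ 7 (mod 11). Hence c = [5, 3, 0, 7, 8].
  Check: interpolating c through the α_i gives m(x) = 6 + 1·x (degree < 2) with m(α_i) = c_i for every i, so c is indeed a codeword.


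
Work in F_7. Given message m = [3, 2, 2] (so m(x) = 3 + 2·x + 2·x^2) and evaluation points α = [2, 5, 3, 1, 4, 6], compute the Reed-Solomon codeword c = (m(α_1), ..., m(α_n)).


c = [1, 0, 6, 0, 1, 3]

Message polynomial: m(x) = 3 + 2·x + 2·x^2 (mod 7).
For each evaluation point α_i, compute m(α_i) mod 7:
  α_1 = 2: Horner steps 2 → 6 → 1, so m(2) = 1.
  α_2 = 5: Horner steps 2 → 5 → 0, so m(5) = 0.
  α_3 = 3: Horner steps 2 → 1 → 6, so m(3) = 6.
  α_4 = 1: Horner steps 2 → 4 → 0, so m(1) = 0.
  α_5 = 4: Horner steps 2 → 3 → 1, so m(4) = 1.
  α_6 = 6: Horner steps 2 → 0 → 3, so m(6) = 3.
Codeword c = [1, 0, 6, 0, 1, 3] ∈ F_7^6.


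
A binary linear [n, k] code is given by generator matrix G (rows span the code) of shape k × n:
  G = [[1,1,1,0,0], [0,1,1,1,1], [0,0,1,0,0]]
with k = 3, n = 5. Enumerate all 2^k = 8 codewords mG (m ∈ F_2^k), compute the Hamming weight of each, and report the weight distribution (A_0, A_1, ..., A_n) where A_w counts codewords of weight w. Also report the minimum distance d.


Weight distribution: A_0 = 1, A_1 = 1, A_2 = 1, A_3 = 3, A_4 = 2. Minimum distance d = 1.

Enumerate all 2^3 = 8 messages m ∈ F_2^3.
For each, compute codeword c = mG in F_2^5, then tally its weight.
  m = 000 → c = 00000, weight = 0.
  m = 100 → c = 11100, weight = 3.
  m = 010 → c = 01111, weight = 4.
  m = 110 → c = 10011, weight = 3.
  m = 001 → c = 00100, weight = 1.
  m = 101 → c = 11000, weight = 2.
  m = 011 → c = 01011, weight = 3.
  m = 111 → c = 10111, weight = 4.
Tally weights:
  weight 0: 1 codewords.
  weight 1: 1 codewords.
  weight 2: 1 codewords.
  weight 3: 3 codewords.
  weight 4: 2 codewords.
Minimum distance d = smallest w > 0 with A_w > 0 = 1.
Sanity: Σ A_w = 8 = 2^3 = 8 ✓.


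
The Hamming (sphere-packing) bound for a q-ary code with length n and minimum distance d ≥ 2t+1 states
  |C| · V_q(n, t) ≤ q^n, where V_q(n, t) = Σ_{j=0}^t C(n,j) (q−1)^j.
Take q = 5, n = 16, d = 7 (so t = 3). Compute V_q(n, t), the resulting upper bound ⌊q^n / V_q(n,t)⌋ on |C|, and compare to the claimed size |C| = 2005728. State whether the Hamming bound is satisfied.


V_q(n, t) = 37825, q^n = 152587890625, Hamming bound = 4034048, |C| = 2005728 ≤ bound (satisfied).

Step 1: Compute V_q(n, t) = Σ_{j=0}^3 C(n, j) (q−1)^j.
  j = 0: C(16,0)·(4)^0 = 1·1 = 1.
  j = 1: C(16,1)·(4)^1 = 16·4 = 64.
  j = 2: C(16,2)·(4)^2 = 120·16 = 1920.
  j = 3: C(16,3)·(4)^3 = 560·64 = 35840.
  V_q(n, t) = 1 + 64 + 1920 + 35840 = 37825.
Step 2: q^n = 5^16 = 152587890625.
Step 3: Hamming bound ⌊q^n / V_q(n,t)⌋ = ⌊152587890625/37825⌋ = 4034048.
Step 4: Compare |C| = 2005728 to 4034048: satisfied.
The claimed |C| lies below the Hamming bound.


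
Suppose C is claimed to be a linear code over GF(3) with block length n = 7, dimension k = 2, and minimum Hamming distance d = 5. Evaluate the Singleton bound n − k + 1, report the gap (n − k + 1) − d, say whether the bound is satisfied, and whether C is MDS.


Singleton RHS = n − k + 1 = 6, slack = 1, bound satisfied, not MDS.

Singleton bound: d ≤ n − k + 1.
Here n = 7, k = 2, so n − k + 1 = 6.
Given d = 5, check d ≤ 6: YES.
Slack = (n − k + 1) − d = 1.
The code is NOT MDS (slack = 1 > 0).
Description: the claimed parameters are [7, 2, 5]_3; such a code would be non-MDS.


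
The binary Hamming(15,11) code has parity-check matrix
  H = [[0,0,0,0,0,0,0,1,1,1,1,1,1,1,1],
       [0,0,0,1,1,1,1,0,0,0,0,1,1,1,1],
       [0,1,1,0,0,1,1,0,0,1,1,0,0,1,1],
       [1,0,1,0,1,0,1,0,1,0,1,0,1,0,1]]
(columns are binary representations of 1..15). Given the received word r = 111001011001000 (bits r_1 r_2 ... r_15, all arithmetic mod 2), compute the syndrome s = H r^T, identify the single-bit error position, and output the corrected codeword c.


s = (1, 0, 1, 1)^T, error position = 11, corrected codeword c = 111001011011000

Compute s = H r^T mod 2 one row at a time:
  s_1 = 1 + 1 + 0 + 0 + 1 + 0 + 0 + 0 = 3 ≡ 1 (mod 2).
  s_2 = 0 + 0 + 1 + 0 + 1 + 0 + 0 + 0 = 2 ≡ 0 (mod 2).
  s_3 = 1 + 1 + 1 + 0 + 0 + 0 + 0 + 0 = 3 ≡ 1 (mod 2).
  s_4 = 1 + 1 + 0 + 0 + 1 + 0 + 0 + 0 = 3 ≡ 1 (mod 2).
s = (1, 0, 1, 1)^T — this equals column 11 of H (binary 1011), so error is at position 11.
Correct: flip bit 11 of r = 111001011001000 to get c = 111001011011000.


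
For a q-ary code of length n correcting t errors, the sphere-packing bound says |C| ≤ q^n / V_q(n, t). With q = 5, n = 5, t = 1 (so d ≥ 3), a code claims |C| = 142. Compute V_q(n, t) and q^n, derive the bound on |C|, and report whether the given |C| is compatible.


V_q(n, t) = 21, q^n = 3125, Hamming bound = 148, |C| = 142 ≤ bound (satisfied).

Step 1: Compute V_q(n, t) = Σ_{j=0}^1 C(n, j) (q−1)^j.
  j = 0: C(5,0)·(4)^0 = 1·1 = 1.
  j = 1: C(5,1)·(4)^1 = 5·4 = 20.
  V_q(n, t) = 1 + 20 = 21.
Step 2: q^n = 5^5 = 3125.
Step 3: Hamming bound ⌊q^n / V_q(n,t)⌋ = ⌊3125/21⌋ = 148.
Step 4: Compare |C| = 142 to 148: satisfied.
The claimed |C| lies below the Hamming bound.


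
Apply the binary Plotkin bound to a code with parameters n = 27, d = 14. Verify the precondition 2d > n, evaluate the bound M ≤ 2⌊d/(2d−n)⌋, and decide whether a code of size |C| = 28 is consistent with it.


Plotkin bound M ≤ 28; given |C| = 28 ≤ bound (satisfied).

Check applicability: 2d = 28, n = 27.
2d − n = 1 > 0, so Plotkin applies.
Compute d/(2d−n) = 14/1 ≈ 14.0000.
⌊d/(2d−n)⌋ = 14.
Plotkin bound: M ≤ 2·14 = 28.
Given |C| = 28, check: satisfied.
This |C| is at the Plotkin bound.


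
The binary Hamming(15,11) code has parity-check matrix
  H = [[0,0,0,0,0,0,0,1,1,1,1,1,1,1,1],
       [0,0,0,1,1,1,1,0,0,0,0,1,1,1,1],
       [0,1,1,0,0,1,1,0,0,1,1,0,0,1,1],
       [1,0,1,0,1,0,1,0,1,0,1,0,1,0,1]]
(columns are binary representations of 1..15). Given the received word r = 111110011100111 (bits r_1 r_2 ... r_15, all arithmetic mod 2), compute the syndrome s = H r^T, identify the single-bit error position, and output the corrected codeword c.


s = (0, 1, 1, 0)^T, error position = 6, corrected codeword c = 111111011100111

Compute s = H r^T mod 2 one row at a time:
  s_1 = 1 + 1 + 1 + 0 + 0 + 1 + 1 + 1 = 6 ≡ 0 (mod 2).
  s_2 = 1 + 1 + 0 + 0 + 0 + 1 + 1 + 1 = 5 ≡ 1 (mod 2).
  s_3 = 1 + 1 + 0 + 0 + 1 + 0 + 1 + 1 = 5 ≡ 1 (mod 2).
  s_4 = 1 + 1 + 1 + 0 + 1 + 0 + 1 + 1 = 6 ≡ 0 (mod 2).
s = (0, 1, 1, 0)^T — this equals column 6 of H (binary 0110), so error is at position 6.
Correct: flip bit 6 of r = 111110011100111 to get c = 111111011100111.


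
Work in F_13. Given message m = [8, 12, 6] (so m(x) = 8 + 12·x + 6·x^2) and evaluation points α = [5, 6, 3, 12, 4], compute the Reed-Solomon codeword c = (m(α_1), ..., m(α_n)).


c = [10, 10, 7, 2, 9]

Message polynomial: m(x) = 8 + 12·x + 6·x^2 (mod 13).
For each evaluation point α_i, compute m(α_i) mod 13:
  α_1 = 5: Horner steps 6 → 3 → 10, so m(5) = 10.
  α_2 = 6: Horner steps 6 → 9 → 10, so m(6) = 10.
  α_3 = 3: Horner steps 6 → 4 → 7, so m(3) = 7.
  α_4 = 12: Horner steps 6 → 6 → 2, so m(12) = 2.
  α_5 = 4: Horner steps 6 → 10 → 9, so m(4) = 9.
Codeword c = [10, 10, 7, 2, 9] ∈ F_13^5.


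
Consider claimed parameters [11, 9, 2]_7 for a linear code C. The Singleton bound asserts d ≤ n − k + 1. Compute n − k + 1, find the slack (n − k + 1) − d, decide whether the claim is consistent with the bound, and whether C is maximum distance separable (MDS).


Singleton RHS = n − k + 1 = 3, slack = 1, bound satisfied, not MDS.

Singleton bound: d ≤ n − k + 1.
Here n = 11, k = 9, so n − k + 1 = 3.
Given d = 2, check d ≤ 3: YES.
Slack = (n − k + 1) − d = 1.
The code is NOT MDS (slack = 1 > 0).
Description: the claimed parameters are [11, 9, 2]_7; such a code would be non-MDS.


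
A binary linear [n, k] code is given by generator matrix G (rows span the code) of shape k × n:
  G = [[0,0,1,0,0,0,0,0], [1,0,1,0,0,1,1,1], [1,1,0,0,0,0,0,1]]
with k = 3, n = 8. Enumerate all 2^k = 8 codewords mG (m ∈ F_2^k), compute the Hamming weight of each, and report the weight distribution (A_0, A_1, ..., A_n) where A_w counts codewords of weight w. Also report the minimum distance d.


Weight distribution: A_0 = 1, A_1 = 1, A_3 = 2, A_4 = 3, A_5 = 1. Minimum distance d = 1.

Enumerate all 2^3 = 8 messages m ∈ F_2^3.
For each, compute codeword c = mG in F_2^8, then tally its weight.
  m = 000 → c = 00000000, weight = 0.
  m = 100 → c = 00100000, weight = 1.
  m = 010 → c = 10100111, weight = 5.
  m = 110 → c = 10000111, weight = 4.
  m = 001 → c = 11000001, weight = 3.
  m = 101 → c = 11100001, weight = 4.
  m = 011 → c = 01100110, weight = 4.
  m = 111 → c = 01000110, weight = 3.
Tally weights:
  weight 0: 1 codewords.
  weight 1: 1 codewords.
  weight 3: 2 codewords.
  weight 4: 3 codewords.
  weight 5: 1 codewords.
Minimum distance d = smallest w > 0 with A_w > 0 = 1.
Sanity: Σ A_w = 8 = 2^3 = 8 ✓.


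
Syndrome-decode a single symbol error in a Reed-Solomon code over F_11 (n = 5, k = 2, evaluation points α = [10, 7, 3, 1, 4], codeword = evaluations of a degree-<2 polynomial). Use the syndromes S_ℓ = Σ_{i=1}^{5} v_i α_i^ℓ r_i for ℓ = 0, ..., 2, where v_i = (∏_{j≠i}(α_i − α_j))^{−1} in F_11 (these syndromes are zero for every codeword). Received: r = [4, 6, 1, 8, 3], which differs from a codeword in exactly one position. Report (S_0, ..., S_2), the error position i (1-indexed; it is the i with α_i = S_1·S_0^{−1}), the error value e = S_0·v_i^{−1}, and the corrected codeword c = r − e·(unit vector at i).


S = (2, 3, 10), error at position 2, error magnitude e = 8, c = [4, 9, 1, 8, 3].

Step 1: column multipliers v_i = (∏_{j≠i}(α_i − α_j))^{−1} mod 11.
  i = 1 (α = 10): (10−7)(10−3)(10−1)(10−4) = 3·7·9·6 = 1134 ≡ 1, so v_1 = 1^{−1} = 1 (mod 11).
  i = 2 (α = 7): (7−10)(7−3)(7−1)(7−4) = (−3)·4·6·3 = −216 ≡ 4, so v_2 = 4^{−1} = 3 (mod 11).
  i = 3 (α = 3): (3−10)(3−7)(3−1)(3−4) = (−7)·(−4)·2·(−1) = −56 ≡ 10, so v_3 = 10^{−1} = 10 (mod 11).
  i = 4 (α = 1): (1−10)(1−7)(1−3)(1−4) = (−9)·(−6)·(−2)·(−3) = 324 ≡ 5, so v_4 = 5^{−1} = 9 (mod 11).
  i = 5 (α = 4): (4−10)(4−7)(4−3)(4−1) = (−6)·(−3)·1·3 = 54 ≡ 10, so v_5 = 10^{−1} = 10 (mod 11).
  v = [1, 3, 10, 9, 10].
Step 2: syndromes of r = [4, 6, 1, 8, 3] (all sums mod 11).
  S_0 = Σ v_i r_i = 1·4 + 3·6 + 10·1 + 9·8 + 10·3 = 134 ≡ 2.
  S_1 = Σ v_i α_i r_i = 1·10·4 + 3·7·6 + 10·3·1 + 9·1·8 + 10·4·3 = 388 ≡ 3.
  α_i^2 mod 11 = [1, 5, 9, 1, 5].
  S_2 = Σ v_i α_i^2 r_i = 1·1·4 + 3·5·6 + 10·9·1 + 9·1·8 + 10·5·3 = 406 ≡ 10.
  S = (2, 3, 10) ≠ 0, so r is not a codeword (an error is present).
Step 3: locate the error. For a single error e at position i, S_ℓ = v_i·e·α_i^ℓ, so α_err = S_1/S_0.
  S_0^{−1} = 2^{−1} = 6 (mod 11), so α_err = 3·6 = 18 ≡ 7 = α_2. Error position i = 2.
  Consistency check: S_2/S_1 = 10·4 = 40 ≡ 7 = α_err ✓ (single-error assumption holds).
Step 4: error magnitude e = S_0/v_2 = S_0·∏_{j≠2}(α_2 − α_j) = 2·4 = 8 ≡ 8 (mod 11).
Step 5: correct position 2: c_2 = r_2 − e = 6 − 8 ≡ 9 (mod 11). Hence c = [4, 9, 1, 8, 3].
  Check: interpolating c through the α_i gives m(x) = 6 + 2·x (degree < 2) with m(α_i) = c_i for every i, so c is indeed a codeword.


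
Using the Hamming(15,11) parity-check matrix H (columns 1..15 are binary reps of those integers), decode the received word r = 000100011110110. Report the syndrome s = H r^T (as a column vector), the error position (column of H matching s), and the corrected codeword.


s = (0, 1, 1, 1)^T, error position = 7, corrected codeword c = 000100111110110

Compute s = H r^T mod 2 one row at a time:
  s_1 = 1 + 1 + 1 + 1 + 0 + 1 + 1 + 0 = 6 ≡ 0 (mod 2).
  s_2 = 1 + 0 + 0 + 0 + 0 + 1 + 1 + 0 = 3 ≡ 1 (mod 2).
  s_3 = 0 + 0 + 0 + 0 + 1 + 1 + 1 + 0 = 3 ≡ 1 (mod 2).
  s_4 = 0 + 0 + 0 + 0 + 1 + 1 + 1 + 0 = 3 ≡ 1 (mod 2).
s = (0, 1, 1, 1)^T — this equals column 7 of H (binary 0111), so error is at position 7.
Correct: flip bit 7 of r = 000100011110110 to get c = 000100111110110.


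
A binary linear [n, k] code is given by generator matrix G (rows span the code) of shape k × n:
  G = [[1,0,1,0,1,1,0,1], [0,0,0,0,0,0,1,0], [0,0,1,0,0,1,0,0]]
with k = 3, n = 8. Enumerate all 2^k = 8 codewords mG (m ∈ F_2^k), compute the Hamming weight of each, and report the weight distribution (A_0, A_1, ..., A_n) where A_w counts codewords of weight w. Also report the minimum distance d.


Weight distribution: A_0 = 1, A_1 = 1, A_2 = 1, A_3 = 2, A_4 = 1, A_5 = 1, A_6 = 1. Minimum distance d = 1.

Enumerate all 2^3 = 8 messages m ∈ F_2^3.
For each, compute codeword c = mG in F_2^8, then tally its weight.
  m = 000 → c = 00000000, weight = 0.
  m = 100 → c = 10101101, weight = 5.
  m = 010 → c = 00000010, weight = 1.
  m = 110 → c = 10101111, weight = 6.
  m = 001 → c = 00100100, weight = 2.
  m = 101 → c = 10001001, weight = 3.
  m = 011 → c = 00100110, weight = 3.
  m = 111 → c = 10001011, weight = 4.
Tally weights:
  weight 0: 1 codewords.
  weight 1: 1 codewords.
  weight 2: 1 codewords.
  weight 3: 2 codewords.
  weight 4: 1 codewords.
  weight 5: 1 codewords.
  weight 6: 1 codewords.
Minimum distance d = smallest w > 0 with A_w > 0 = 1.
Sanity: Σ A_w = 8 = 2^3 = 8 ✓.


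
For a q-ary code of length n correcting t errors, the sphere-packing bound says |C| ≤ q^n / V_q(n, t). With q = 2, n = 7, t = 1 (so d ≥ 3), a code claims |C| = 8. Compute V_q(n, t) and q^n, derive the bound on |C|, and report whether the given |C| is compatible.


V_q(n, t) = 8, q^n = 128, Hamming bound = 16, |C| = 8 ≤ bound (satisfied).

Step 1: Compute V_q(n, t) = Σ_{j=0}^1 C(n, j) (q−1)^j.
  j = 0: C(7,0)·(1)^0 = 1·1 = 1.
  j = 1: C(7,1)·(1)^1 = 7·1 = 7.
  V_q(n, t) = 1 + 7 = 8.
Step 2: q^n = 2^7 = 128.
Step 3: Hamming bound ⌊q^n / V_q(n,t)⌋ = ⌊128/8⌋ = 16.
Step 4: Compare |C| = 8 to 16: satisfied.
The claimed |C| lies below the Hamming bound.


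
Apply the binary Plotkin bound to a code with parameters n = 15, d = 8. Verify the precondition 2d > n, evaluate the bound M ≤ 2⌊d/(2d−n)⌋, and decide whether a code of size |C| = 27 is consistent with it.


Plotkin bound M ≤ 16; given |C| = 27 > bound (violated).

Check applicability: 2d = 16, n = 15.
2d − n = 1 > 0, so Plotkin applies.
Compute d/(2d−n) = 8/1 ≈ 8.0000.
⌊d/(2d−n)⌋ = 8.
Plotkin bound: M ≤ 2·8 = 16.
Given |C| = 27, check: VIOLATED.
This |C| is above the Plotkin bound, so no binary code with n = 15, d = 8 and 27 codewords exists.


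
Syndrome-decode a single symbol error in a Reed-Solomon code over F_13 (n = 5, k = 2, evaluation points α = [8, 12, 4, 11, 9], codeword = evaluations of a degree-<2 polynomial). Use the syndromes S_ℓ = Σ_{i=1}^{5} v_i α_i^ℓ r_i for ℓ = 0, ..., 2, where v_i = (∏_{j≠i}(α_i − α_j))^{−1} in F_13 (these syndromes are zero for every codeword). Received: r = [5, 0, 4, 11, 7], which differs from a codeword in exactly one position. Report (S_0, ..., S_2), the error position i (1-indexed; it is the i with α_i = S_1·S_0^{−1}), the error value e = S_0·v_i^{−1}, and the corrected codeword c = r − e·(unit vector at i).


S = (10, 1, 4), error at position 3, error magnitude e = 7, c = [5, 0, 10, 11, 7].

Step 1: column multipliers v_i = (∏_{j≠i}(α_i − α_j))^{−1} mod 13.
  i = 1 (α = 8): (8−12)(8−4)(8−11)(8−9) = (−4)·4·(−3)·(−1) = −48 ≡ 4, so v_1 = 4^{−1} = 10 (mod 13).
  i = 2 (α = 12): (12−8)(12−4)(12−11)(12−9) = 4·8·1·3 = 96 ≡ 5, so v_2 = 5^{−1} = 8 (mod 13).
  i = 3 (α = 4): (4−8)(4−12)(4−11)(4−9) = (−4)·(−8)·(−7)·(−5) = 1120 ≡ 2, so v_3 = 2^{−1} = 7 (mod 13).
  i = 4 (α = 11): (11−8)(11−12)(11−4)(11−9) = 3·(−1)·7·2 = −42 ≡ 10, so v_4 = 10^{−1} = 4 (mod 13).
  i = 5 (α = 9): (9−8)(9−12)(9−4)(9−11) = 1·(−3)·5·(−2) = 30 ≡ 4, so v_5 = 4^{−1} = 10 (mod 13).
  v = [10, 8, 7, 4, 10].
Step 2: syndromes of r = [5, 0, 4, 11, 7] (all sums mod 13).
  S_0 = Σ v_i r_i = 10·5 + 8·0 + 7·4 + 4·11 + 10·7 = 192 ≡ 10.
  S_1 = Σ v_i α_i r_i = 10·8·5 + 8·12·0 + 7·4·4 + 4·11·11 + 10·9·7 = 1626 ≡ 1.
  α_i^2 mod 13 = [12, 1, 3, 4, 3].
  S_2 = Σ v_i α_i^2 r_i = 10·12·5 + 8·1·0 + 7·3·4 + 4·4·11 + 10·3·7 = 1070 ≡ 4.
  S = (10, 1, 4) ≠ 0, so r is not a codeword (an error is present).
Step 3: locate the error. For a single error e at position i, S_ℓ = v_i·e·α_i^ℓ, so α_err = S_1/S_0.
  S_0^{−1} = 10^{−1} = 4 (mod 13), so α_err = 1·4 = 4 ≡ 4 = α_3. Error position i = 3.
  Consistency check: S_2/S_1 = 4·1 = 4 ≡ 4 = α_err ✓ (single-error assumption holds).
Step 4: error magnitude e = S_0/v_3 = S_0·∏_{j≠3}(α_3 − α_j) = 10·2 = 20 ≡ 7 (mod 13).
Step 5: correct position 3: c_3 = r_3 − e = 4 − 7 ≡ 10 (mod 13). Hence c = [5, 0, 10, 11, 7].
  Check: interpolating c through the α_i gives m(x) = 2 + 2·x (degree < 2) with m(α_i) = c_i for every i, so c is indeed a codeword.


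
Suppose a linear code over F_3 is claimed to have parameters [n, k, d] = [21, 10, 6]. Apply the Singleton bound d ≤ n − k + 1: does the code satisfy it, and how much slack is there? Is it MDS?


Singleton RHS = n − k + 1 = 12, slack = 6, bound satisfied, not MDS.

Singleton bound: d ≤ n − k + 1.
Here n = 21, k = 10, so n − k + 1 = 12.
Given d = 6, check d ≤ 12: YES.
Slack = (n − k + 1) − d = 6.
The code is NOT MDS (slack = 6 > 0).
Description: the claimed parameters are [21, 10, 6]_3; such a code would be non-MDS.


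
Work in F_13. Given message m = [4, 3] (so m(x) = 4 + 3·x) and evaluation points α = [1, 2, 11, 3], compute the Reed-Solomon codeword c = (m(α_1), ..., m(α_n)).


c = [7, 10, 11, 0]

Message polynomial: m(x) = 4 + 3·x (mod 13).
For each evaluation point α_i, compute m(α_i) mod 13:
  α_1 = 1: Horner steps 3 → 7, so m(1) = 7.
  α_2 = 2: Horner steps 3 → 10, so m(2) = 10.
  α_3 = 11: Horner steps 3 → 11, so m(11) = 11.
  α_4 = 3: Horner steps 3 → 0, so m(3) = 0.
Codeword c = [7, 10, 11, 0] ∈ F_13^4.


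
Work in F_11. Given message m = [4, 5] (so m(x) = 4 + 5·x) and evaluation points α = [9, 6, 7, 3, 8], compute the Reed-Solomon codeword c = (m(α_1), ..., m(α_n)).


c = [5, 1, 6, 8, 0]

Message polynomial: m(x) = 4 + 5·x (mod 11).
For each evaluation point α_i, compute m(α_i) mod 11:
  α_1 = 9: Horner steps 5 → 5, so m(9) = 5.
  α_2 = 6: Horner steps 5 → 1, so m(6) = 1.
  α_3 = 7: Horner steps 5 → 6, so m(7) = 6.
  α_4 = 3: Horner steps 5 → 8, so m(3) = 8.
  α_5 = 8: Horner steps 5 → 0, so m(8) = 0.
Codeword c = [5, 1, 6, 8, 0] ∈ F_11^5.


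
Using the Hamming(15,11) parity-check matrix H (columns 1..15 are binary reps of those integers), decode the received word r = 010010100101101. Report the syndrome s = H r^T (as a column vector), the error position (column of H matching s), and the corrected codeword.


s = (0, 1, 0, 0)^T, error position = 4, corrected codeword c = 010110100101101

Compute s = H r^T mod 2 one row at a time:
  s_1 = 0 + 0 + 1 + 0 + 1 + 1 + 0 + 1 = 4 ≡ 0 (mod 2).
  s_2 = 0 + 1 + 0 + 1 + 1 + 1 + 0 + 1 = 5 ≡ 1 (mod 2).
  s_3 = 1 + 0 + 0 + 1 + 1 + 0 + 0 + 1 = 4 ≡ 0 (mod 2).
  s_4 = 0 + 0 + 1 + 1 + 0 + 0 + 1 + 1 = 4 ≡ 0 (mod 2).
s = (0, 1, 0, 0)^T — this equals column 4 of H (binary 0100), so error is at position 4.
Correct: flip bit 4 of r = 010010100101101 to get c = 010110100101101.


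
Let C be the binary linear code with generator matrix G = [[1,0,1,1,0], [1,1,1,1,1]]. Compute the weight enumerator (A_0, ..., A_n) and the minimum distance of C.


Weight distribution: A_0 = 1, A_2 = 1, A_3 = 1, A_5 = 1. Minimum distance d = 2.

Enumerate all 2^2 = 4 messages m ∈ F_2^2.
For each, compute codeword c = mG in F_2^5, then tally its weight.
  m = 00 → c = 00000, weight = 0.
  m = 10 → c = 10110, weight = 3.
  m = 01 → c = 11111, weight = 5.
  m = 11 → c = 01001, weight = 2.
Tally weights:
  weight 0: 1 codewords.
  weight 2: 1 codewords.
  weight 3: 1 codewords.
  weight 5: 1 codewords.
Minimum distance d = smallest w > 0 with A_w > 0 = 2.
Sanity: Σ A_w = 4 = 2^2 = 4 ✓.


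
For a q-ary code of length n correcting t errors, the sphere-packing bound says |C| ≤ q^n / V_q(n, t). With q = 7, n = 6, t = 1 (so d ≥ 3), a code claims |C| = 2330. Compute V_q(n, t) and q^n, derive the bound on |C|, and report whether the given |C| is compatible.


V_q(n, t) = 37, q^n = 117649, Hamming bound = 3179, |C| = 2330 ≤ bound (satisfied).

Step 1: Compute V_q(n, t) = Σ_{j=0}^1 C(n, j) (q−1)^j.
  j = 0: C(6,0)·(6)^0 = 1·1 = 1.
  j = 1: C(6,1)·(6)^1 = 6·6 = 36.
  V_q(n, t) = 1 + 36 = 37.
Step 2: q^n = 7^6 = 117649.
Step 3: Hamming bound ⌊q^n / V_q(n,t)⌋ = ⌊117649/37⌋ = 3179.
Step 4: Compare |C| = 2330 to 3179: satisfied.
The claimed |C| lies below the Hamming bound.


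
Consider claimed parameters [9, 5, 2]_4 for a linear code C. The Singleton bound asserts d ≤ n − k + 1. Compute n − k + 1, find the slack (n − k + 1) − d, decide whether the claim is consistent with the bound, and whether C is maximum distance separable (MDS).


Singleton RHS = n − k + 1 = 5, slack = 3, bound satisfied, not MDS.

Singleton bound: d ≤ n − k + 1.
Here n = 9, k = 5, so n − k + 1 = 5.
Given d = 2, check d ≤ 5: YES.
Slack = (n − k + 1) − d = 3.
The code is NOT MDS (slack = 3 > 0).
Description: the claimed parameters are [9, 5, 2]_4; such a code would be non-MDS.


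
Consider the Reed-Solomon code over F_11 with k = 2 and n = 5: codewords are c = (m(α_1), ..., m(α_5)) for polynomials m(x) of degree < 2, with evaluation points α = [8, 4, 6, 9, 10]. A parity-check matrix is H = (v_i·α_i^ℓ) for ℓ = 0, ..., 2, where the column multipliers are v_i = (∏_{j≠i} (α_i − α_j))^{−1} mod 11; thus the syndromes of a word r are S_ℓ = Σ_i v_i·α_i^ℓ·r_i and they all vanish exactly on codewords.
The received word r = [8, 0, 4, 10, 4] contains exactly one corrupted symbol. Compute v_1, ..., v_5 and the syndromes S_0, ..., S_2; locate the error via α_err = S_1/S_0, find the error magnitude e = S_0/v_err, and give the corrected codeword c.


S = (9, 2, 9), error at position 5, error magnitude e = 3, c = [8, 0, 4, 10, 1].

Step 1: column multipliers v_i = (∏_{j≠i}(α_i − α_j))^{−1} mod 11.
  i = 1 (α = 8): (8−4)(8−6)(8−9)(8−10) = 4·2·(−1)·(−2) = 16 ≡ 5, so v_1 = 5^{−1} = 9 (mod 11).
  i = 2 (α = 4): (4−8)(4−6)(4−9)(4−10) = (−4)·(−2)·(−5)·(−6) = 240 ≡ 9, so v_2 = 9^{−1} = 5 (mod 11).
  i = 3 (α = 6): (6−8)(6−4)(6−9)(6−10) = (−2)·2·(−3)·(−4) = −48 ≡ 7, so v_3 = 7^{−1} = 8 (mod 11).
  i = 4 (α = 9): (9−8)(9−4)(9−6)(9−10) = 1·5·3·(−1) = −15 ≡ 7, so v_4 = 7^{−1} = 8 (mod 11).
  i = 5 (α = 10): (10−8)(10−4)(10−6)(10−9) = 2·6·4·1 = 48 ≡ 4, so v_5 = 4^{−1} = 3 (mod 11).
  v = [9, 5, 8, 8, 3].
Step 2: syndromes of r = [8, 0, 4, 10, 4] (all sums mod 11).
  S_0 = Σ v_i r_i = 9·8 + 5·0 + 8·4 + 8·10 + 3·4 = 196 ≡ 9.
  S_1 = Σ v_i α_i r_i = 9·8·8 + 5·4·0 + 8·6·4 + 8·9·10 + 3·10·4 = 1608 ≡ 2.
  α_i^2 mod 11 = [9, 5, 3, 4, 1].
  S_2 = Σ v_i α_i^2 r_i = 9·9·8 + 5·5·0 + 8·3·4 + 8·4·10 + 3·1·4 = 1076 ≡ 9.
  S = (9, 2, 9) ≠ 0, so r is not a codeword (an error is present).
Step 3: locate the error. For a single error e at position i, S_ℓ = v_i·e·α_i^ℓ, so α_err = S_1/S_0.
  S_0^{−1} = 9^{−1} = 5 (mod 11), so α_err = 2·5 = 10 ≡ 10 = α_5. Error position i = 5.
  Consistency check: S_2/S_1 = 9·6 = 54 ≡ 10 = α_err ✓ (single-error assumption holds).
Step 4: error magnitude e = S_0/v_5 = S_0·∏_{j≠5}(α_5 − α_j) = 9·4 = 36 ≡ 3 (mod 11).
Step 5: correct position 5: c_5 = r_5 − e = 4 − 3 ≡ 1 (mod 11). Hence c = [8, 0, 4, 10, 1].
  Check: interpolating c through the α_i gives m(x) = 3 + 2·x (degree < 2) with m(α_i) = c_i for every i, so c is indeed a codeword.


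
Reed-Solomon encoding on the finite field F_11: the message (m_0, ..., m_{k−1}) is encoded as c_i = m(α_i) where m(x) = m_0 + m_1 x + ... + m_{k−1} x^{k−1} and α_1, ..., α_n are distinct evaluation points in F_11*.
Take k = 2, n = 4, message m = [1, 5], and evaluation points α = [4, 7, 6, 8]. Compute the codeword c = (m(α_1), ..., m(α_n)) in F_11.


c = [10, 3, 9, 8]

Message polynomial: m(x) = 1 + 5·x (mod 11).
For each evaluation point α_i, compute m(α_i) mod 11:
  α_1 = 4: Horner steps 5 → 10, so m(4) = 10.
  α_2 = 7: Horner steps 5 → 3, so m(7) = 3.
  α_3 = 6: Horner steps 5 → 9, so m(6) = 9.
  α_4 = 8: Horner steps 5 → 8, so m(8) = 8.
Codeword c = [10, 3, 9, 8] ∈ F_11^4.


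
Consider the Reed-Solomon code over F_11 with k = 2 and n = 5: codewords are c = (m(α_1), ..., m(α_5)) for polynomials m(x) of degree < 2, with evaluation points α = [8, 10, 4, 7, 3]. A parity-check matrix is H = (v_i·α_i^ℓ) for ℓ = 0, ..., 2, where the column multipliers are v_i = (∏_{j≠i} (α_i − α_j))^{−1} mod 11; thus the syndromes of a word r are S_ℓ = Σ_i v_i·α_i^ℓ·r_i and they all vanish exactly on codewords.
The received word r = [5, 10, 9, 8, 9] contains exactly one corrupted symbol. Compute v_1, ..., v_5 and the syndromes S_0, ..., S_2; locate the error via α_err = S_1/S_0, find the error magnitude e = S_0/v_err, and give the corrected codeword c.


S = (5, 9, 3), error at position 3, error magnitude e = 3, c = [5, 10, 6, 8, 9].

Step 1: column multipliers v_i = (∏_{j≠i}(α_i − α_j))^{−1} mod 11.
  i = 1 (α = 8): (8−10)(8−4)(8−7)(8−3) = (−2)·4·1·5 = −40 ≡ 4, so v_1 = 4^{−1} = 3 (mod 11).
  i = 2 (α = 10): (10−8)(10−4)(10−7)(10−3) = 2·6·3·7 = 252 ≡ 10, so v_2 = 10^{−1} = 10 (mod 11).
  i = 3 (α = 4): (4−8)(4−10)(4−7)(4−3) = (−4)·(−6)·(−3)·1 = −72 ≡ 5, so v_3 = 5^{−1} = 9 (mod 11).
  i = 4 (α = 7): (7−8)(7−10)(7−4)(7−3) = (−1)·(−3)·3·4 = 36 ≡ 3, so v_4 = 3^{−1} = 4 (mod 11).
  i = 5 (α = 3): (3−8)(3−10)(3−4)(3−7) = (−5)·(−7)·(−1)·(−4) = 140 ≡ 8, so v_5 = 8^{−1} = 7 (mod 11).
  v = [3, 10, 9, 4, 7].
Step 2: syndromes of r = [5, 10, 9, 8, 9] (all sums mod 11).
  S_0 = Σ v_i r_i = 3·5 + 10·10 + 9·9 + 4·8 + 7·9 = 291 ≡ 5.
  S_1 = Σ v_i α_i r_i = 3·8·5 + 10·10·10 + 9·4·9 + 4·7·8 + 7·3·9 = 1857 ≡ 9.
  α_i^2 mod 11 = [9, 1, 5, 5, 9].
  S_2 = Σ v_i α_i^2 r_i = 3·9·5 + 10·1·10 + 9·5·9 + 4·5·8 + 7·9·9 = 1367 ≡ 3.
  S = (5, 9, 3) ≠ 0, so r is not a codeword (an error is present).
Step 3: locate the error. For a single error e at position i, S_ℓ = v_i·e·α_i^ℓ, so α_err = S_1/S_0.
  S_0^{−1} = 5^{−1} = 9 (mod 11), so α_err = 9·9 = 81 ≡ 4 = α_3. Error position i = 3.
  Consistency check: S_2/S_1 = 3·5 = 15 ≡ 4 = α_err ✓ (single-error assumption holds).
Step 4: error magnitude e = S_0/v_3 = S_0·∏_{j≠3}(α_3 − α_j) = 5·5 = 25 ≡ 3 (mod 11).
Step 5: correct position 3: c_3 = r_3 − e = 9 − 3 ≡ 6 (mod 11). Hence c = [5, 10, 6, 8, 9].
  Check: interpolating c through the α_i gives m(x) = 7 + 8·x (degree < 2) with m(α_i) = c_i for every i, so c is indeed a codeword.


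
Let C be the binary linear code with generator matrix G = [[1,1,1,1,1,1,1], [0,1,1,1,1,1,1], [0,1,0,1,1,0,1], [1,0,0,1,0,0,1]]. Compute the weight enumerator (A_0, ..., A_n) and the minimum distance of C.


Weight distribution: A_0 = 1, A_1 = 1, A_2 = 3, A_3 = 3, A_4 = 3, A_5 = 3, A_6 = 1, A_7 = 1. Minimum distance d = 1.

Enumerate all 2^4 = 16 messages m ∈ F_2^4.
For each, compute codeword c = mG in F_2^7, then tally its weight.
  m = 0000 → c = 0000000, weight = 0.
  m = 1000 → c = 1111111, weight = 7.
  m = 0100 → c = 0111111, weight = 6.
  m = 1100 → c = 1000000, weight = 1.
  m = 0010 → c = 0101101, weight = 4.
  m = 1010 → c = 1010010, weight = 3.
  m = 0110 → c = 0010010, weight = 2.
  m = 1110 → c = 1101101, weight = 5.
  m = 0001 → c = 1001001, weight = 3.
  m = 1001 → c = 0110110, weight = 4.
  m = 0101 → c = 1110110, weight = 5.
  m = 1101 → c = 0001001, weight = 2.
  m = 0011 → c = 1100100, weight = 3.
  m = 1011 → c = 0011011, weight = 4.
  m = 0111 → c = 1011011, weight = 5.
  m = 1111 → c = 0100100, weight = 2.
Tally weights:
  weight 0: 1 codewords.
  weight 1: 1 codewords.
  weight 2: 3 codewords.
  weight 3: 3 codewords.
  weight 4: 3 codewords.
  weight 5: 3 codewords.
  weight 6: 1 codewords.
  weight 7: 1 codewords.
Minimum distance d = smallest w > 0 with A_w > 0 = 1.
Sanity: Σ A_w = 16 = 2^4 = 16 ✓.


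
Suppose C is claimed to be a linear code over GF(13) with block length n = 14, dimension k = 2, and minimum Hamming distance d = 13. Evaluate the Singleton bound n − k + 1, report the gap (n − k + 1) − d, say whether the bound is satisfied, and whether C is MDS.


Singleton RHS = n − k + 1 = 13, slack = 0, bound satisfied, MDS.

Singleton bound: d ≤ n − k + 1.
Here n = 14, k = 2, so n − k + 1 = 13.
Given d = 13, check d ≤ 13: YES.
Slack = (n − k + 1) − d = 0.
The code is MDS (slack = 0).
Description: the claimed parameters are [14, 2, 13]_13; such a code would be MDS (meets Singleton bound).


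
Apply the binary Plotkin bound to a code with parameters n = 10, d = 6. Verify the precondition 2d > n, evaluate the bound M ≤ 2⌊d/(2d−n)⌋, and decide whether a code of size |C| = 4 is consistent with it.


Plotkin bound M ≤ 6; given |C| = 4 ≤ bound (satisfied).

Check applicability: 2d = 12, n = 10.
2d − n = 2 > 0, so Plotkin applies.
Compute d/(2d−n) = 6/2 ≈ 3.0000.
⌊d/(2d−n)⌋ = 3.
Plotkin bound: M ≤ 2·3 = 6.
Given |C| = 4, check: satisfied.
This |C| is below the Plotkin bound.


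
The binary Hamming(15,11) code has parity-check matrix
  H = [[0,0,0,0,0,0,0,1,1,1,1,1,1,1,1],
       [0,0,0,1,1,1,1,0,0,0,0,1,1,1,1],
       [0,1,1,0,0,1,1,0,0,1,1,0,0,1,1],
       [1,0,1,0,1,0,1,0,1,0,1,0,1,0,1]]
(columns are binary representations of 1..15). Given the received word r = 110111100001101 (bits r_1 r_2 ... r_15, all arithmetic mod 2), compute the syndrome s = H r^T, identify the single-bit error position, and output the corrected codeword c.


s = (1, 1, 0, 1)^T, error position = 13, corrected codeword c = 110111100001001

Compute s = H r^T mod 2 one row at a time:
  s_1 = 0 + 0 + 0 + 0 + 1 + 1 + 0 + 1 = 3 ≡ 1 (mod 2).
  s_2 = 1 + 1 + 1 + 1 + 1 + 1 + 0 + 1 = 7 ≡ 1 (mod 2).
  s_3 = 1 + 0 + 1 + 1 + 0 + 0 + 0 + 1 = 4 ≡ 0 (mod 2).
  s_4 = 1 + 0 + 1 + 1 + 0 + 0 + 1 + 1 = 5 ≡ 1 (mod 2).
s = (1, 1, 0, 1)^T — this equals column 13 of H (binary 1101), so error is at position 13.
Correct: flip bit 13 of r = 110111100001101 to get c = 110111100001001.
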